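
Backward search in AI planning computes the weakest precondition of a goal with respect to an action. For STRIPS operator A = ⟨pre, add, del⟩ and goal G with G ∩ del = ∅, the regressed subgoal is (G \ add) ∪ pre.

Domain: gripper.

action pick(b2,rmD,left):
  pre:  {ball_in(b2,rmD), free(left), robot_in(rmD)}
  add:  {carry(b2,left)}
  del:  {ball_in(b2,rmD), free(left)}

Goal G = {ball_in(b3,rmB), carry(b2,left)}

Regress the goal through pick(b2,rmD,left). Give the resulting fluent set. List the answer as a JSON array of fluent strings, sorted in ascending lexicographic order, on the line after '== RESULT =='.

Regress:
  G ∩ del = {}  (empty — regression defined)
  G \ add = {ball_in(b3,rmB), carry(b2,left)} \ {carry(b2,left)} = {ball_in(b3,rmB)}
  ∪ pre   = {ball_in(b3,rmB)} ∪ {ball_in(b2,rmD), free(left), robot_in(rmD)}
          = {ball_in(b2,rmD), ball_in(b3,rmB), free(left), robot_in(rmD)}

== RESULT ==
["ball_in(b2,rmD)", "ball_in(b3,rmB)", "free(left)", "robot_in(rmD)"]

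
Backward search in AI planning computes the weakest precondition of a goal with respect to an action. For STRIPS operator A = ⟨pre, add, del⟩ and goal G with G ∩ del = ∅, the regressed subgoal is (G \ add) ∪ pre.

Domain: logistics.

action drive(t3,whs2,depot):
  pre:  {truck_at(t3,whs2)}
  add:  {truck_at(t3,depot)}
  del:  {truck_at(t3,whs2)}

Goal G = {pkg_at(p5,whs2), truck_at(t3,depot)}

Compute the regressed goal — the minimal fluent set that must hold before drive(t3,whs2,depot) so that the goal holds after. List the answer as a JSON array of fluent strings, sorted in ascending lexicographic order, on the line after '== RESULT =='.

Regress:
  G ∩ del = {}  (empty — regression defined)
  G \ add = {pkg_at(p5,whs2), truck_at(t3,depot)} \ {truck_at(t3,depot)} = {pkg_at(p5,whs2)}
  ∪ pre   = {pkg_at(p5,whs2)} ∪ {truck_at(t3,whs2)}
          = {pkg_at(p5,whs2), truck_at(t3,whs2)}

== RESULT ==
["pkg_at(p5,whs2)", "truck_at(t3,whs2)"]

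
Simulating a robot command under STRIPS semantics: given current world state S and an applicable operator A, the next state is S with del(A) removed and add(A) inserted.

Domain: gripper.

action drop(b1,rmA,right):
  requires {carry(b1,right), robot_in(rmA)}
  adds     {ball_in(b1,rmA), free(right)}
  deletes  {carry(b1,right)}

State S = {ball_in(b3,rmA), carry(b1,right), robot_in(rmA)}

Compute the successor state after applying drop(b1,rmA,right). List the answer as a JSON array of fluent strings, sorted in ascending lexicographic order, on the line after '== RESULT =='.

Compute (S \ del) ∪ add:
  pre ⊆ S: {carry(b1,right), robot_in(rmA)} ⊆ S  — applicable
  S \ del = {ball_in(b3,rmA), robot_in(rmA)}
  ∪ add   = {ball_in(b1,rmA), ball_in(b3,rmA), free(right), robot_in(rmA)}

== RESULT ==
["ball_in(b1,rmA)", "ball_in(b3,rmA)", "free(right)", "robot_in(rmA)"]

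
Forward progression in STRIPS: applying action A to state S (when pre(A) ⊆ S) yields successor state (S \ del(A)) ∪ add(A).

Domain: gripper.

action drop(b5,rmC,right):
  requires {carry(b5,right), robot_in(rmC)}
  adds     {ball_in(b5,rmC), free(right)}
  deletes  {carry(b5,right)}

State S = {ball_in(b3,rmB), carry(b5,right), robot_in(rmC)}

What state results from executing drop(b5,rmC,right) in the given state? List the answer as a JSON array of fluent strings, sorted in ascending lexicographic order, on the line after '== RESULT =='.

Progress:
  pre ⊆ S: {carry(b5,right), robot_in(rmC)} ⊆ S  — applicable
  S \ del = {ball_in(b3,rmB), robot_in(rmC)}
  ∪ add   = {ball_in(b3,rmB), ball_in(b5,rmC), free(right), robot_in(rmC)}

== RESULT ==
["ball_in(b3,rmB)", "ball_in(b5,rmC)", "free(right)", "robot_in(rmC)"]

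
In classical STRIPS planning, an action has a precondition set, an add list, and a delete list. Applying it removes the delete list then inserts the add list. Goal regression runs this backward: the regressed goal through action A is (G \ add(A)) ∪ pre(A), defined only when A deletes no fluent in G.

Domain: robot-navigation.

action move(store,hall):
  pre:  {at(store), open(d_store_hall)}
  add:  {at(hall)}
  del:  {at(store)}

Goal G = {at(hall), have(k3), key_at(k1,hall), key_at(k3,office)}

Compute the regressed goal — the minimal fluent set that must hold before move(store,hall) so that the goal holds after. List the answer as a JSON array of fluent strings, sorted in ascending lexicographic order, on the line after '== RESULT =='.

Regress:
  G ∩ del = {}  (empty — regression defined)
  G \ add = {at(hall), have(k3), key_at(k1,hall), key_at(k3,office)} \ {at(hall)} = {have(k3), key_at(k1,hall), key_at(k3,office)}
  ∪ pre   = {have(k3), key_at(k1,hall), key_at(k3,office)} ∪ {at(store), open(d_store_hall)}
          = {at(store), have(k3), key_at(k1,hall), key_at(k3,office), open(d_store_hall)}

== RESULT ==
["at(store)", "have(k3)", "key_at(k1,hall)", "key_at(k3,office)", "open(d_store_hall)"]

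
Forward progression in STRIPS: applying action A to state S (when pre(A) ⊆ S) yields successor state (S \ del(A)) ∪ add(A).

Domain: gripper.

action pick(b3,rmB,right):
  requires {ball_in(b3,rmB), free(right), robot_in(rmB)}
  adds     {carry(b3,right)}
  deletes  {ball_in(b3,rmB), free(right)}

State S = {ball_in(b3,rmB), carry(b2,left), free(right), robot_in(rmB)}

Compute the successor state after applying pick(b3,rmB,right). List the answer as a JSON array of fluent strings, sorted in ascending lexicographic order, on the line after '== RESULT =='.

Progress:
  pre ⊆ S: {ball_in(b3,rmB), free(right), robot_in(rmB)} ⊆ S  — applicable
  S \ del = {carry(b2,left), robot_in(rmB)}
  ∪ add   = {carry(b2,left), carry(b3,right), robot_in(rmB)}

== RESULT ==
["carry(b2,left)", "carry(b3,right)", "robot_in(rmB)"]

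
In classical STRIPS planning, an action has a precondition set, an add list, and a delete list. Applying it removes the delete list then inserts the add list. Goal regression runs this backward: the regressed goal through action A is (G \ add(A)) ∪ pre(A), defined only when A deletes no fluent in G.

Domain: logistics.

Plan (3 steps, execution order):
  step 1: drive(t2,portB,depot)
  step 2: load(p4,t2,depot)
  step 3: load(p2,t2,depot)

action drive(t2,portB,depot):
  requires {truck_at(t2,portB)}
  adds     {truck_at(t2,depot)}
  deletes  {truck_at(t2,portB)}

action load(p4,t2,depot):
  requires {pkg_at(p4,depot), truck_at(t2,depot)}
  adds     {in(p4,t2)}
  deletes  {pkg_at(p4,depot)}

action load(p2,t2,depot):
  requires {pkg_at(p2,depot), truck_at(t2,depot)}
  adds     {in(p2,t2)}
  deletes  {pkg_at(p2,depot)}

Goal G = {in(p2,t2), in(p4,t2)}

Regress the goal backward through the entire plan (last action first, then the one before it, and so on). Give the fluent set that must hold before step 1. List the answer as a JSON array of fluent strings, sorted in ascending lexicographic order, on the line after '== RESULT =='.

Regress step by step:
  through step 3 (load(p2,t2,depot)): drop {in(p2,t2)}, keep {in(p4,t2)}, require {pkg_at(p2,depot), truck_at(t2,depot)}
    → {in(p4,t2), pkg_at(p2,depot), truck_at(t2,depot)}
  through step 2 (load(p4,t2,depot)): drop {in(p4,t2)}, keep {pkg_at(p2,depot), truck_at(t2,depot)}, require {pkg_at(p4,depot), truck_at(t2,depot)}
    → {pkg_at(p2,depot), pkg_at(p4,depot), truck_at(t2,depot)}
  through step 1 (drive(t2,portB,depot)): drop {truck_at(t2,depot)}, keep {pkg_at(p2,depot), pkg_at(p4,depot)}, require {truck_at(t2,portB)}
    → {pkg_at(p2,depot), pkg_at(p4,depot), truck_at(t2,portB)}

== RESULT ==
["pkg_at(p2,depot)", "pkg_at(p4,depot)", "truck_at(t2,portB)"]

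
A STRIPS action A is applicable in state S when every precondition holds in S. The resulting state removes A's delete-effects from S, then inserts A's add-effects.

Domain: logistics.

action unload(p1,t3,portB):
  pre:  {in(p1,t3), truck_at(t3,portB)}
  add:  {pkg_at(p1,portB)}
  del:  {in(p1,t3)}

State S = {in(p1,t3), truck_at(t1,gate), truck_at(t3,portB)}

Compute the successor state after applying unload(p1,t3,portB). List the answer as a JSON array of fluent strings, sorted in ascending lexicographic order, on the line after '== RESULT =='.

Progress:
  pre ⊆ S: {in(p1,t3), truck_at(t3,portB)} ⊆ S  — applicable
  S \ del = {truck_at(t1,gate), truck_at(t3,portB)}
  ∪ add   = {pkg_at(p1,portB), truck_at(t1,gate), truck_at(t3,portB)}

== RESULT ==
["pkg_at(p1,portB)", "truck_at(t1,gate)", "truck_at(t3,portB)"]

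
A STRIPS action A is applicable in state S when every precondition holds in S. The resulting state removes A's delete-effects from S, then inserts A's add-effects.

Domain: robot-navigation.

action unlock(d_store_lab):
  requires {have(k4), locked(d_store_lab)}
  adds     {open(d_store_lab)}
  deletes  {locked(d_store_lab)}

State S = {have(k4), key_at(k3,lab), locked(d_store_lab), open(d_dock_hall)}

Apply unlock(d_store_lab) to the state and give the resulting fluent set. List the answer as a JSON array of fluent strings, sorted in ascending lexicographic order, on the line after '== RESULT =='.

Compute (S \ del) ∪ add:
  pre ⊆ S: {have(k4), locked(d_store_lab)} ⊆ S  — applicable
  S \ del = {have(k4), key_at(k3,lab), open(d_dock_hall)}
  ∪ add   = {have(k4), key_at(k3,lab), open(d_dock_hall), open(d_store_lab)}

== RESULT ==
["have(k4)", "key_at(k3,lab)", "open(d_dock_hall)", "open(d_store_lab)"]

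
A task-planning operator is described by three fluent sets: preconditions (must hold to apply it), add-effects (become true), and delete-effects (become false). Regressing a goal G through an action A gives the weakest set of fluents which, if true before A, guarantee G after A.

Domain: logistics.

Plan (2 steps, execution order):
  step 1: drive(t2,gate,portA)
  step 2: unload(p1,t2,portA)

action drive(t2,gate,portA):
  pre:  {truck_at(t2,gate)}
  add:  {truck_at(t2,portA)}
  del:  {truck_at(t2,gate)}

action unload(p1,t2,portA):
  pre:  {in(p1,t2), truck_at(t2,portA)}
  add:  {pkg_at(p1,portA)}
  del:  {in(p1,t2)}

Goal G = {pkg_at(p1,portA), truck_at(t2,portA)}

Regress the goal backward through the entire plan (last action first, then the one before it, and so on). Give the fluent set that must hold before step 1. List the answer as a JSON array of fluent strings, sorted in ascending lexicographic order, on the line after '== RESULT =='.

Regress step by step:
  through step 2 (unload(p1,t2,portA)): drop {pkg_at(p1,portA)}, keep {truck_at(t2,portA)}, require {in(p1,t2), truck_at(t2,portA)}
    → {in(p1,t2), truck_at(t2,portA)}
  through step 1 (drive(t2,gate,portA)): drop {truck_at(t2,portA)}, keep {in(p1,t2)}, require {truck_at(t2,gate)}
    → {in(p1,t2), truck_at(t2,gate)}

== RESULT ==
["in(p1,t2)", "truck_at(t2,gate)"]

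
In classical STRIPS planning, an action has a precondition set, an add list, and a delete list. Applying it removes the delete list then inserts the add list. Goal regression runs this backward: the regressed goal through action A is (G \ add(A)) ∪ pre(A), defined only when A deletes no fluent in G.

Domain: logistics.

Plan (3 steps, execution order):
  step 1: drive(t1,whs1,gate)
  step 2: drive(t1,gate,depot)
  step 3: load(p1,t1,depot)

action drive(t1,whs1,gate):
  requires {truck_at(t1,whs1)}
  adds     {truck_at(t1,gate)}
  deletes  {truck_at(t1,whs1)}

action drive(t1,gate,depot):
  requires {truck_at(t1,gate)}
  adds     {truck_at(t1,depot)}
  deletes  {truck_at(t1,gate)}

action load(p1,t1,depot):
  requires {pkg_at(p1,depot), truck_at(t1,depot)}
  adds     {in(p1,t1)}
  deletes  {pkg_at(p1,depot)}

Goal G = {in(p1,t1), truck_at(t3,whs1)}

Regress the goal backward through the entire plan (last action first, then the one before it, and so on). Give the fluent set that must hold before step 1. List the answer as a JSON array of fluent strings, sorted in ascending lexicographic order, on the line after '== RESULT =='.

Regress step by step:
  through step 3 (load(p1,t1,depot)): drop {in(p1,t1)}, keep {truck_at(t3,whs1)}, require {pkg_at(p1,depot), truck_at(t1,depot)}
    → {pkg_at(p1,depot), truck_at(t1,depot), truck_at(t3,whs1)}
  through step 2 (drive(t1,gate,depot)): drop {truck_at(t1,depot)}, keep {pkg_at(p1,depot), truck_at(t3,whs1)}, require {truck_at(t1,gate)}
    → {pkg_at(p1,depot), truck_at(t1,gate), truck_at(t3,whs1)}
  through step 1 (drive(t1,whs1,gate)): drop {truck_at(t1,gate)}, keep {pkg_at(p1,depot), truck_at(t3,whs1)}, require {truck_at(t1,whs1)}
    → {pkg_at(p1,depot), truck_at(t1,whs1), truck_at(t3,whs1)}

== RESULT ==
["pkg_at(p1,depot)", "truck_at(t1,whs1)", "truck_at(t3,whs1)"]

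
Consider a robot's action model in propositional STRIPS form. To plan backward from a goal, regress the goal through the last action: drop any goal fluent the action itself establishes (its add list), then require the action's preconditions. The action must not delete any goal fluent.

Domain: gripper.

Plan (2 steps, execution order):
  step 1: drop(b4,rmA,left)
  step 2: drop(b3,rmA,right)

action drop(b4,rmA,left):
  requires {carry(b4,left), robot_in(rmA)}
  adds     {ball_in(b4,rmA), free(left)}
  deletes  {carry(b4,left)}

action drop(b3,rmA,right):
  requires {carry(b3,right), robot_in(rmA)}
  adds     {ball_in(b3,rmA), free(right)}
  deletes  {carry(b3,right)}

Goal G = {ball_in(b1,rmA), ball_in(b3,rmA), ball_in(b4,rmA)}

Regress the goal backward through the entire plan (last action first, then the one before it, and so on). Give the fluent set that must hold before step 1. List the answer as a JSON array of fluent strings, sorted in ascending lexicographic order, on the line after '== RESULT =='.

Work backward from the goal:
  through step 2 (drop(b3,rmA,right)): drop {ball_in(b3,rmA)}, keep {ball_in(b1,rmA), ball_in(b4,rmA)}, require {carry(b3,right), robot_in(rmA)}
    → {ball_in(b1,rmA), ball_in(b4,rmA), carry(b3,right), robot_in(rmA)}
  through step 1 (drop(b4,rmA,left)): drop {ball_in(b4,rmA)}, keep {ball_in(b1,rmA), carry(b3,right), robot_in(rmA)}, require {carry(b4,left), robot_in(rmA)}
    → {ball_in(b1,rmA), carry(b3,right), carry(b4,left), robot_in(rmA)}

== RESULT ==
["ball_in(b1,rmA)", "carry(b3,right)", "carry(b4,left)", "robot_in(rmA)"]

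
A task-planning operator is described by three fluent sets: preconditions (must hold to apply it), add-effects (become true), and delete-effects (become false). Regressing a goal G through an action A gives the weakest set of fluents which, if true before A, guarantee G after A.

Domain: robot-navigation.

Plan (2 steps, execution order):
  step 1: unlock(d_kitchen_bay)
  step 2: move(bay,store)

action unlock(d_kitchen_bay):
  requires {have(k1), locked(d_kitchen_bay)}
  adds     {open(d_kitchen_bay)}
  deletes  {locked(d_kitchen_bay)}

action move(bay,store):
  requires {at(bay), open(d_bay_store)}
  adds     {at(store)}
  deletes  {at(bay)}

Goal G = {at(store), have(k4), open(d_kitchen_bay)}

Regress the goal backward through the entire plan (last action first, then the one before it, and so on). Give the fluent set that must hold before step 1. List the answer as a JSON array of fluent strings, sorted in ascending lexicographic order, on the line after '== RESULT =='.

Work backward from the goal:
  through step 2 (move(bay,store)): drop {at(store)}, keep {have(k4), open(d_kitchen_bay)}, require {at(bay), open(d_bay_store)}
    → {at(bay), have(k4), open(d_bay_store), open(d_kitchen_bay)}
  through step 1 (unlock(d_kitchen_bay)): drop {open(d_kitchen_bay)}, keep {at(bay), have(k4), open(d_bay_store)}, require {have(k1), locked(d_kitchen_bay)}
    → {at(bay), have(k1), have(k4), locked(d_kitchen_bay), open(d_bay_store)}

== RESULT ==
["at(bay)", "have(k1)", "have(k4)", "locked(d_kitchen_bay)", "open(d_bay_store)"]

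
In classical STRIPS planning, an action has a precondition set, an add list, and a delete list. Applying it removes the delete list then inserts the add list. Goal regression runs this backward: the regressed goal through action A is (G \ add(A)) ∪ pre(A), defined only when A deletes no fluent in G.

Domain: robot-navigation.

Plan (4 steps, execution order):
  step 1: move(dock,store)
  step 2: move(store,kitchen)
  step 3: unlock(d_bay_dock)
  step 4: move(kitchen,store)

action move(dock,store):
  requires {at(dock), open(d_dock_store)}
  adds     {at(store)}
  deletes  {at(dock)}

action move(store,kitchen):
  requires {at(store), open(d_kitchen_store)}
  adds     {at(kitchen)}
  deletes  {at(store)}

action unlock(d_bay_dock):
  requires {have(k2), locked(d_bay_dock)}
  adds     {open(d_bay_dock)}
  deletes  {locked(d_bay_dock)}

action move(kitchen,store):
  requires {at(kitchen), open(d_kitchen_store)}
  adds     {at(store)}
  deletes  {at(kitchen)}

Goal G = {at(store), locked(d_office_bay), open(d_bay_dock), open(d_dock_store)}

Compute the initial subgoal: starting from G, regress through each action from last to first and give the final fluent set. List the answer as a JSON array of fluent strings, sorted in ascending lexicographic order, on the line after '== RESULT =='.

Work backward from the goal:
  through step 4 (move(kitchen,store)): drop {at(store)}, keep {locked(d_office_bay), open(d_bay_dock), open(d_dock_store)}, require {at(kitchen), open(d_kitchen_store)}
    → {at(kitchen), locked(d_office_bay), open(d_bay_dock), open(d_dock_store), open(d_kitchen_store)}
  through step 3 (unlock(d_bay_dock)): drop {open(d_bay_dock)}, keep {at(kitchen), locked(d_office_bay), open(d_dock_store), open(d_kitchen_store)}, require {have(k2), locked(d_bay_dock)}
    → {at(kitchen), have(k2), locked(d_bay_dock), locked(d_office_bay), open(d_dock_store), open(d_kitchen_store)}
  through step 2 (move(store,kitchen)): drop {at(kitchen)}, keep {have(k2), locked(d_bay_dock), locked(d_office_bay), open(d_dock_store), open(d_kitchen_store)}, require {at(store), open(d_kitchen_store)}
    → {at(store), have(k2), locked(d_bay_dock), locked(d_office_bay), open(d_dock_store), open(d_kitchen_store)}
  through step 1 (move(dock,store)): drop {at(store)}, keep {have(k2), locked(d_bay_dock), locked(d_office_bay), open(d_dock_store), open(d_kitchen_store)}, require {at(dock), open(d_dock_store)}
    → {at(dock), have(k2), locked(d_bay_dock), locked(d_office_bay), open(d_dock_store), open(d_kitchen_store)}

== RESULT ==
["at(dock)", "have(k2)", "locked(d_bay_dock)", "locked(d_office_bay)", "open(d_dock_store)", "open(d_kitchen_store)"]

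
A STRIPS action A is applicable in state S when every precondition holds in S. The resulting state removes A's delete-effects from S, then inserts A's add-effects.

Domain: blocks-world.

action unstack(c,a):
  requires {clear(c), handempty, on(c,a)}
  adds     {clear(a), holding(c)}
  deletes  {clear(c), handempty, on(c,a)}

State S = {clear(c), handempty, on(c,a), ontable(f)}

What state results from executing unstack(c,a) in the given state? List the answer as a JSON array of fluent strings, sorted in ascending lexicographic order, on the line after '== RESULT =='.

Progress:
  pre ⊆ S: {clear(c), handempty, on(c,a)} ⊆ S  — applicable
  S \ del = {ontable(f)}
  ∪ add   = {clear(a), holding(c), ontable(f)}

== RESULT ==
["clear(a)", "holding(c)", "ontable(f)"]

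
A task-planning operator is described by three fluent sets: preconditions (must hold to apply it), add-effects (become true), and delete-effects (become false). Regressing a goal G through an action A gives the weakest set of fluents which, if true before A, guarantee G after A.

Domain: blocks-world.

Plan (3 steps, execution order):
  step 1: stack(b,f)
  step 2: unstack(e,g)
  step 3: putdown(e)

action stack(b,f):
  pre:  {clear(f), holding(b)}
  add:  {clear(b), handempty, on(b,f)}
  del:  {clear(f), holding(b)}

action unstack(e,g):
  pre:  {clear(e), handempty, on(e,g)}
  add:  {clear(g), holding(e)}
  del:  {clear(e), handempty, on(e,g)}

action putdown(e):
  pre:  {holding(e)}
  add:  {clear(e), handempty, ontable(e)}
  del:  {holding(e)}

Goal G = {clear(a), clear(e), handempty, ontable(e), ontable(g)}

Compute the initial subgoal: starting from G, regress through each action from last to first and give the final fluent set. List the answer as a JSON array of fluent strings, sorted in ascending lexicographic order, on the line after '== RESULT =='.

Work backward from the goal:
  through step 3 (putdown(e)): drop {clear(e), handempty, ontable(e)}, keep {clear(a), ontable(g)}, require {holding(e)}
    → {clear(a), holding(e), ontable(g)}
  through step 2 (unstack(e,g)): drop {holding(e)}, keep {clear(a), ontable(g)}, require {clear(e), handempty, on(e,g)}
    → {clear(a), clear(e), handempty, on(e,g), ontable(g)}
  through step 1 (stack(b,f)): drop {handempty}, keep {clear(a), clear(e), on(e,g), ontable(g)}, require {clear(f), holding(b)}
    → {clear(a), clear(e), clear(f), holding(b), on(e,g), ontable(g)}

== RESULT ==
["clear(a)", "clear(e)", "clear(f)", "holding(b)", "on(e,g)", "ontable(g)"]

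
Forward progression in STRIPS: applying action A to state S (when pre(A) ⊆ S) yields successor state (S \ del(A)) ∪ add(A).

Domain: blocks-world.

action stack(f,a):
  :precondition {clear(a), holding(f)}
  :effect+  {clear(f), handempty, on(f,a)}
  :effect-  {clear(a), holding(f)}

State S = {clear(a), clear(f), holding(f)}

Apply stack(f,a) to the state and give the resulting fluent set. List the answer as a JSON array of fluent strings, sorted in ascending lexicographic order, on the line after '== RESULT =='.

Compute (S \ del) ∪ add:
  pre ⊆ S: {clear(a), holding(f)} ⊆ S  — applicable
  S \ del = {clear(f)}
  ∪ add   = {clear(f), handempty, on(f,a)}

== RESULT ==
["clear(f)", "handempty", "on(f,a)"]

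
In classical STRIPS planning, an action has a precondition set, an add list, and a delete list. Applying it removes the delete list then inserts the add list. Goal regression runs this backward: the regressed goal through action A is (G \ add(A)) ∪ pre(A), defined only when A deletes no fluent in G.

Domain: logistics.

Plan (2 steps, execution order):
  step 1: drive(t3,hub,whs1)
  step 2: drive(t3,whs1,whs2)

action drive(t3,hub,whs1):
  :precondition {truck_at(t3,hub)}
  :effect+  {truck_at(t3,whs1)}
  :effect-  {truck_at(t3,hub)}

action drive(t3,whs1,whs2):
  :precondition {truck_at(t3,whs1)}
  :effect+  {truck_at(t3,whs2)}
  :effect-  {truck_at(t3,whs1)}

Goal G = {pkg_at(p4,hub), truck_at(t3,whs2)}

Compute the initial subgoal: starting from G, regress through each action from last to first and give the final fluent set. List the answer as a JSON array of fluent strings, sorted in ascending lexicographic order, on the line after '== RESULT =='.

Regress step by step:
  through step 2 (drive(t3,whs1,whs2)): drop {truck_at(t3,whs2)}, keep {pkg_at(p4,hub)}, require {truck_at(t3,whs1)}
    → {pkg_at(p4,hub), truck_at(t3,whs1)}
  through step 1 (drive(t3,hub,whs1)): drop {truck_at(t3,whs1)}, keep {pkg_at(p4,hub)}, require {truck_at(t3,hub)}
    → {pkg_at(p4,hub), truck_at(t3,hub)}

== RESULT ==
["pkg_at(p4,hub)", "truck_at(t3,hub)"]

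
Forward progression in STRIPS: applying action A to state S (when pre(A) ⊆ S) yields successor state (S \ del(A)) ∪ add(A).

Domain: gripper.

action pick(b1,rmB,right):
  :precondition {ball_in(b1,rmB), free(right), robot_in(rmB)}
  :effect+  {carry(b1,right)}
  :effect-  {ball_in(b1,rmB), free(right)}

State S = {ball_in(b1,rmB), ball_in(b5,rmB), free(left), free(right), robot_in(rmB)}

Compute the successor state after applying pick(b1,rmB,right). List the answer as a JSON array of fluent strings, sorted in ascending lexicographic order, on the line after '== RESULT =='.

Compute (S \ del) ∪ add:
  pre ⊆ S: {ball_in(b1,rmB), free(right), robot_in(rmB)} ⊆ S  — applicable
  S \ del = {ball_in(b5,rmB), free(left), robot_in(rmB)}
  ∪ add   = {ball_in(b5,rmB), carry(b1,right), free(left), robot_in(rmB)}

== RESULT ==
["ball_in(b5,rmB)", "carry(b1,right)", "free(left)", "robot_in(rmB)"]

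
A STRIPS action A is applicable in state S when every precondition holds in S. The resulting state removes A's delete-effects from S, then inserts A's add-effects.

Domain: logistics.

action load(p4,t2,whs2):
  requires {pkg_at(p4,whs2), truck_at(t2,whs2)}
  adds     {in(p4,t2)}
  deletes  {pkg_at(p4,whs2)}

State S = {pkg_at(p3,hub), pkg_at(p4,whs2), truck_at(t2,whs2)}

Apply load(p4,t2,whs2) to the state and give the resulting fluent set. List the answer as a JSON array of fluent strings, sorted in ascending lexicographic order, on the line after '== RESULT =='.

Compute (S \ del) ∪ add:
  pre ⊆ S: {pkg_at(p4,whs2), truck_at(t2,whs2)} ⊆ S  — applicable
  S \ del = {pkg_at(p3,hub), truck_at(t2,whs2)}
  ∪ add   = {in(p4,t2), pkg_at(p3,hub), truck_at(t2,whs2)}

== RESULT ==
["in(p4,t2)", "pkg_at(p3,hub)", "truck_at(t2,whs2)"]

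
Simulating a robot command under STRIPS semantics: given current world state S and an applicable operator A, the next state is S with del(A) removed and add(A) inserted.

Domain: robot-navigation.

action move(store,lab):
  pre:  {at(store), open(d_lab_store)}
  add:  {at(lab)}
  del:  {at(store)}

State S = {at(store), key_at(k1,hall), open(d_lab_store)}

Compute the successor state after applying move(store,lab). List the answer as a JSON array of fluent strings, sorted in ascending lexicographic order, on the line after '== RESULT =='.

Progress:
  pre ⊆ S: {at(store), open(d_lab_store)} ⊆ S  — applicable
  S \ del = {key_at(k1,hall), open(d_lab_store)}
  ∪ add   = {at(lab), key_at(k1,hall), open(d_lab_store)}

== RESULT ==
["at(lab)", "key_at(k1,hall)", "open(d_lab_store)"]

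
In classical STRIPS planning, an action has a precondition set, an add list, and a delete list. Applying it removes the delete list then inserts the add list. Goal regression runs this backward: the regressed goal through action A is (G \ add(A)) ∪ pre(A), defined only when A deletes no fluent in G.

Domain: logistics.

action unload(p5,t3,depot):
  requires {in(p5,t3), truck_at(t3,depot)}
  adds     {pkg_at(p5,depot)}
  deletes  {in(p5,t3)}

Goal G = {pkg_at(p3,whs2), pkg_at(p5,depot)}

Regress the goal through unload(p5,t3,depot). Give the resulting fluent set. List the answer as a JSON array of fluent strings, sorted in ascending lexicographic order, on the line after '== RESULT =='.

Compute (G \ add) ∪ pre:
  G ∩ del = {}  (empty — regression defined)
  G \ add = {pkg_at(p3,whs2), pkg_at(p5,depot)} \ {pkg_at(p5,depot)} = {pkg_at(p3,whs2)}
  ∪ pre   = {pkg_at(p3,whs2)} ∪ {in(p5,t3), truck_at(t3,depot)}
          = {in(p5,t3), pkg_at(p3,whs2), truck_at(t3,depot)}

== RESULT ==
["in(p5,t3)", "pkg_at(p3,whs2)", "truck_at(t3,depot)"]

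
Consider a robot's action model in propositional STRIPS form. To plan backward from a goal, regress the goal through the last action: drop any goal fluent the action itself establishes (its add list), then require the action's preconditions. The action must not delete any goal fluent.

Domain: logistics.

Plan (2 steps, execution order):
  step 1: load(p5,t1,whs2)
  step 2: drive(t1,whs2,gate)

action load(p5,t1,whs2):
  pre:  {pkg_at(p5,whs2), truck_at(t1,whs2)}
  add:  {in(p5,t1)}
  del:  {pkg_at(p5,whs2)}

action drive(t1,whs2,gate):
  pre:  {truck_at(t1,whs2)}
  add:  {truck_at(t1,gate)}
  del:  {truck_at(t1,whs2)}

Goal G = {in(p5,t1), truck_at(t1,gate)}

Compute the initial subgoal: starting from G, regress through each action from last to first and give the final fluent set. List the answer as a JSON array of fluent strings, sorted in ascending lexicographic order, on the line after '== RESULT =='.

Regress step by step:
  through step 2 (drive(t1,whs2,gate)): drop {truck_at(t1,gate)}, keep {in(p5,t1)}, require {truck_at(t1,whs2)}
    → {in(p5,t1), truck_at(t1,whs2)}
  through step 1 (load(p5,t1,whs2)): drop {in(p5,t1)}, keep {truck_at(t1,whs2)}, require {pkg_at(p5,whs2), truck_at(t1,whs2)}
    → {pkg_at(p5,whs2), truck_at(t1,whs2)}

== RESULT ==
["pkg_at(p5,whs2)", "truck_at(t1,whs2)"]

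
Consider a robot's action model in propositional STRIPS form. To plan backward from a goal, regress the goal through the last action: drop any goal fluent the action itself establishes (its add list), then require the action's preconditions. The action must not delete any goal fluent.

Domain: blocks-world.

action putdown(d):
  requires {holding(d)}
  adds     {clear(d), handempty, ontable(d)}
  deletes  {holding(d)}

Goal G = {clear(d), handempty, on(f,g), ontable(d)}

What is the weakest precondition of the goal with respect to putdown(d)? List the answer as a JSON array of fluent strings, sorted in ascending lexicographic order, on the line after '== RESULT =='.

Compute (G \ add) ∪ pre:
  G ∩ del = {}  (empty — regression defined)
  G \ add = {clear(d), handempty, on(f,g), ontable(d)} \ {clear(d), handempty, ontable(d)} = {on(f,g)}
  ∪ pre   = {on(f,g)} ∪ {holding(d)}
          = {holding(d), on(f,g)}

== RESULT ==
["holding(d)", "on(f,g)"]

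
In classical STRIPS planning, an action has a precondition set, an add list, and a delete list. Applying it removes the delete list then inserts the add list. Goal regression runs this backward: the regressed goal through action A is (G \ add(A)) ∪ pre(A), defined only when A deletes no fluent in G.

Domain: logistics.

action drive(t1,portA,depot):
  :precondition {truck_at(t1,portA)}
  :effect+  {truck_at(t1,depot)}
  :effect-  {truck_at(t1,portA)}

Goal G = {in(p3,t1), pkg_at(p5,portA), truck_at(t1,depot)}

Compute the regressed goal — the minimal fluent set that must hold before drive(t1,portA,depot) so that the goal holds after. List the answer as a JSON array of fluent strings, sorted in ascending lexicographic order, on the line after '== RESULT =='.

Compute (G \ add) ∪ pre:
  G ∩ del = {}  (empty — regression defined)
  G \ add = {in(p3,t1), pkg_at(p5,portA), truck_at(t1,depot)} \ {truck_at(t1,depot)} = {in(p3,t1), pkg_at(p5,portA)}
  ∪ pre   = {in(p3,t1), pkg_at(p5,portA)} ∪ {truck_at(t1,portA)}
          = {in(p3,t1), pkg_at(p5,portA), truck_at(t1,portA)}

== RESULT ==
["in(p3,t1)", "pkg_at(p5,portA)", "truck_at(t1,portA)"]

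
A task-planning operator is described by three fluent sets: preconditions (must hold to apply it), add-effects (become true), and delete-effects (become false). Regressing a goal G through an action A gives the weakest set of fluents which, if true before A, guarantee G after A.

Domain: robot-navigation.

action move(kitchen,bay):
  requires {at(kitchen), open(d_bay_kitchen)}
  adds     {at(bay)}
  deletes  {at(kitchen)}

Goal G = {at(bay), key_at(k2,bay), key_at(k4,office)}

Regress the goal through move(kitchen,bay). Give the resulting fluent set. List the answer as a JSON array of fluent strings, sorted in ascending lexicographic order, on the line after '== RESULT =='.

Regress:
  G ∩ del = {}  (empty — regression defined)
  G \ add = {at(bay), key_at(k2,bay), key_at(k4,office)} \ {at(bay)} = {key_at(k2,bay), key_at(k4,office)}
  ∪ pre   = {key_at(k2,bay), key_at(k4,office)} ∪ {at(kitchen), open(d_bay_kitchen)}
          = {at(kitchen), key_at(k2,bay), key_at(k4,office), open(d_bay_kitchen)}

== RESULT ==
["at(kitchen)", "key_at(k2,bay)", "key_at(k4,office)", "open(d_bay_kitchen)"]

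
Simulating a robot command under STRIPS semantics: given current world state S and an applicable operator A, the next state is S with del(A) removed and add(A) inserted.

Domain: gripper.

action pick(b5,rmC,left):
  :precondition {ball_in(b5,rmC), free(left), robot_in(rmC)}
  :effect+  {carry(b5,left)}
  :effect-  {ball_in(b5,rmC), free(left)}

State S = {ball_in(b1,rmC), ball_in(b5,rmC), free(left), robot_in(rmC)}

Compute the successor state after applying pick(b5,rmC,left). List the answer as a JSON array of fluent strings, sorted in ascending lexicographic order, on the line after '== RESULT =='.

Progress:
  pre ⊆ S: {ball_in(b5,rmC), free(left), robot_in(rmC)} ⊆ S  — applicable
  S \ del = {ball_in(b1,rmC), robot_in(rmC)}
  ∪ add   = {ball_in(b1,rmC), carry(b5,left), robot_in(rmC)}

== RESULT ==
["ball_in(b1,rmC)", "carry(b5,left)", "robot_in(rmC)"]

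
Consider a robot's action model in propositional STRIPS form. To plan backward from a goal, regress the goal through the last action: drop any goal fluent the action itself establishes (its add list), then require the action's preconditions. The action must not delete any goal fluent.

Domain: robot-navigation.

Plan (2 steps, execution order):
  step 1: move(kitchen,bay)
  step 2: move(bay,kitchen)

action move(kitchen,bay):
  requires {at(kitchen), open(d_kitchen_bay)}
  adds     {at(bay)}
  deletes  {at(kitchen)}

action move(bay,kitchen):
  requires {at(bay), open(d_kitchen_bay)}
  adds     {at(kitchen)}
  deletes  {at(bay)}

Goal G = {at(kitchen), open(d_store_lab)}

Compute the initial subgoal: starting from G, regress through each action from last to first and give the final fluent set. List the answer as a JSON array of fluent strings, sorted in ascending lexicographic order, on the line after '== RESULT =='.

Regress step by step:
  through step 2 (move(bay,kitchen)): drop {at(kitchen)}, keep {open(d_store_lab)}, require {at(bay), open(d_kitchen_bay)}
    → {at(bay), open(d_kitchen_bay), open(d_store_lab)}
  through step 1 (move(kitchen,bay)): drop {at(bay)}, keep {open(d_kitchen_bay), open(d_store_lab)}, require {at(kitchen), open(d_kitchen_bay)}
    → {at(kitchen), open(d_kitchen_bay), open(d_store_lab)}

== RESULT ==
["at(kitchen)", "open(d_kitchen_bay)", "open(d_store_lab)"]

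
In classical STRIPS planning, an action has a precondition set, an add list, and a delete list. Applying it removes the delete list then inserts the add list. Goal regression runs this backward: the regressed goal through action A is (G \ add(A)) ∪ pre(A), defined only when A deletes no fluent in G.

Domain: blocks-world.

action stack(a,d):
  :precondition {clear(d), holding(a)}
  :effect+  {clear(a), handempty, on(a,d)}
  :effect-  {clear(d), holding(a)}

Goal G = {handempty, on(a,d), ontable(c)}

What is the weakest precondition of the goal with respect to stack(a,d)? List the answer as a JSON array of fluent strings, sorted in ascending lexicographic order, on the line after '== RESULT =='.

Regress:
  G ∩ del = {}  (empty — regression defined)
  G \ add = {handempty, on(a,d), ontable(c)} \ {clear(a), handempty, on(a,d)} = {ontable(c)}
  ∪ pre   = {ontable(c)} ∪ {clear(d), holding(a)}
          = {clear(d), holding(a), ontable(c)}

== RESULT ==
["clear(d)", "holding(a)", "ontable(c)"]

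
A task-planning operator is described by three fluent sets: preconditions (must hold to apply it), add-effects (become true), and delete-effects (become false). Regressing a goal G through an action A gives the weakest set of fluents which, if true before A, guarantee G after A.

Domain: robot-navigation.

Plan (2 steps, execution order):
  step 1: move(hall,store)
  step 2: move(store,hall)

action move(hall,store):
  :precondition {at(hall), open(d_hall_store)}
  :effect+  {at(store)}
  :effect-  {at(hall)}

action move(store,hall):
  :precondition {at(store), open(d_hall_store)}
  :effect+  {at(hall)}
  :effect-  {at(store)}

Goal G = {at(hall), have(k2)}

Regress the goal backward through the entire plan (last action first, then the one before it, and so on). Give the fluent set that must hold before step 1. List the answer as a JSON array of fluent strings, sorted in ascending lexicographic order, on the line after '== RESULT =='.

Work backward from the goal:
  through step 2 (move(store,hall)): drop {at(hall)}, keep {have(k2)}, require {at(store), open(d_hall_store)}
    → {at(store), have(k2), open(d_hall_store)}
  through step 1 (move(hall,store)): drop {at(store)}, keep {have(k2), open(d_hall_store)}, require {at(hall), open(d_hall_store)}
    → {at(hall), have(k2), open(d_hall_store)}

== RESULT ==
["at(hall)", "have(k2)", "open(d_hall_store)"]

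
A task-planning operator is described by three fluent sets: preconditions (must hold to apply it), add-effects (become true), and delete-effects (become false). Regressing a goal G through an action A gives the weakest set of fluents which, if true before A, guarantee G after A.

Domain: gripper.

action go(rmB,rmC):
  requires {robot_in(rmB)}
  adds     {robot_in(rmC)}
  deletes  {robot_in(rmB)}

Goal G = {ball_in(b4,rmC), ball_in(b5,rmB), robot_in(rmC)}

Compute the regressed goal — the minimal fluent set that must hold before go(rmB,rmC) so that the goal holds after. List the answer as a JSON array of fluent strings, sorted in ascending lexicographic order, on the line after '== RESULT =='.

Regress:
  G ∩ del = {}  (empty — regression defined)
  G \ add = {ball_in(b4,rmC), ball_in(b5,rmB), robot_in(rmC)} \ {robot_in(rmC)} = {ball_in(b4,rmC), ball_in(b5,rmB)}
  ∪ pre   = {ball_in(b4,rmC), ball_in(b5,rmB)} ∪ {robot_in(rmB)}
          = {ball_in(b4,rmC), ball_in(b5,rmB), robot_in(rmB)}

== RESULT ==
["ball_in(b4,rmC)", "ball_in(b5,rmB)", "robot_in(rmB)"]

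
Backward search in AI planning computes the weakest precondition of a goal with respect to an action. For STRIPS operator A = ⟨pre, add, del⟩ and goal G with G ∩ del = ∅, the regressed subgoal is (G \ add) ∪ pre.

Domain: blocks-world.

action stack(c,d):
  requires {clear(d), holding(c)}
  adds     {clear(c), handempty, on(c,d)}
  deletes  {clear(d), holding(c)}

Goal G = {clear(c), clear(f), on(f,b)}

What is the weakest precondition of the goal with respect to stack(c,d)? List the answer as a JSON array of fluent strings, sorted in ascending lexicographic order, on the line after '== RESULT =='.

Compute (G \ add) ∪ pre:
  G ∩ del = {}  (empty — regression defined)
  G \ add = {clear(c), clear(f), on(f,b)} \ {clear(c), handempty, on(c,d)} = {clear(f), on(f,b)}
  ∪ pre   = {clear(f), on(f,b)} ∪ {clear(d), holding(c)}
          = {clear(d), clear(f), holding(c), on(f,b)}

== RESULT ==
["clear(d)", "clear(f)", "holding(c)", "on(f,b)"]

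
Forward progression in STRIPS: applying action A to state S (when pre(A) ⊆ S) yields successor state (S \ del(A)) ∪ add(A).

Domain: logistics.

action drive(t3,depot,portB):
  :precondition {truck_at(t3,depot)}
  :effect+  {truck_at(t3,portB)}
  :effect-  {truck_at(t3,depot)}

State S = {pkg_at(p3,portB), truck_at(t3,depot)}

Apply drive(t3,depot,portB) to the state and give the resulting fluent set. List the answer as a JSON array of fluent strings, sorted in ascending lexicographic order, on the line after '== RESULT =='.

Compute (S \ del) ∪ add:
  pre ⊆ S: {truck_at(t3,depot)} ⊆ S  — applicable
  S \ del = {pkg_at(p3,portB)}
  ∪ add   = {pkg_at(p3,portB), truck_at(t3,portB)}

== RESULT ==
["pkg_at(p3,portB)", "truck_at(t3,portB)"]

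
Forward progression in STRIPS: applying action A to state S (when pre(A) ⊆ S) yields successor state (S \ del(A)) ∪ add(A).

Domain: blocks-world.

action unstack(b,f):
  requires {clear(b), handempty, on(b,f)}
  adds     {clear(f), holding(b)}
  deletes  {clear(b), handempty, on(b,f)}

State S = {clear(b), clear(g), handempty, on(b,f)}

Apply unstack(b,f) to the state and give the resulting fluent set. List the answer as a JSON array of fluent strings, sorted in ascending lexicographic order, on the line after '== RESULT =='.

Progress:
  pre ⊆ S: {clear(b), handempty, on(b,f)} ⊆ S  — applicable
  S \ del = {clear(g)}
  ∪ add   = {clear(f), clear(g), holding(b)}

== RESULT ==
["clear(f)", "clear(g)", "holding(b)"]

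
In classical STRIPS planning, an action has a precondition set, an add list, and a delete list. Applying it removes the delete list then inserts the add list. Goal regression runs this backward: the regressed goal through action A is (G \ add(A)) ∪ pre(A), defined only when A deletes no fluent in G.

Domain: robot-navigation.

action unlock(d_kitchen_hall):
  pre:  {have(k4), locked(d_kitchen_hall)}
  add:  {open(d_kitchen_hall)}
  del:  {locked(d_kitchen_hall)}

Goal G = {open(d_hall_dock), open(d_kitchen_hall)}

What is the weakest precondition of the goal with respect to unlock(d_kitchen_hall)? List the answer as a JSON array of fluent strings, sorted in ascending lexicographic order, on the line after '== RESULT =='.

Compute (G \ add) ∪ pre:
  G ∩ del = {}  (empty — regression defined)
  G \ add = {open(d_hall_dock), open(d_kitchen_hall)} \ {open(d_kitchen_hall)} = {open(d_hall_dock)}
  ∪ pre   = {open(d_hall_dock)} ∪ {have(k4), locked(d_kitchen_hall)}
          = {have(k4), locked(d_kitchen_hall), open(d_hall_dock)}

== RESULT ==
["have(k4)", "locked(d_kitchen_hall)", "open(d_hall_dock)"]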